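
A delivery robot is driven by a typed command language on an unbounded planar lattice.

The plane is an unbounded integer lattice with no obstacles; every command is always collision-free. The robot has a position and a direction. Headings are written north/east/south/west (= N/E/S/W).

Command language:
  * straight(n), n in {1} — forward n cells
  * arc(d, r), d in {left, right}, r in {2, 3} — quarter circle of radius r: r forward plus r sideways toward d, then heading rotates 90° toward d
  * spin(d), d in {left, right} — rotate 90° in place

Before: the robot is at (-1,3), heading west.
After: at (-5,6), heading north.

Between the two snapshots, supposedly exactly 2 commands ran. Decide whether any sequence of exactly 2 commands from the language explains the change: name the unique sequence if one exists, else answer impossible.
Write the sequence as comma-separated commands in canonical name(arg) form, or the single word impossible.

key: position moved to (-5,6) AND the heading swung to N — translation plus rotation needed
initial: at (-1,3), heading west
[1] after straight(1): at (-2,3), heading west
[2] after arc(right, 3): at (-5,6), heading north
all 49 alternatives checked — unique.

straight(1), arc(right, 3)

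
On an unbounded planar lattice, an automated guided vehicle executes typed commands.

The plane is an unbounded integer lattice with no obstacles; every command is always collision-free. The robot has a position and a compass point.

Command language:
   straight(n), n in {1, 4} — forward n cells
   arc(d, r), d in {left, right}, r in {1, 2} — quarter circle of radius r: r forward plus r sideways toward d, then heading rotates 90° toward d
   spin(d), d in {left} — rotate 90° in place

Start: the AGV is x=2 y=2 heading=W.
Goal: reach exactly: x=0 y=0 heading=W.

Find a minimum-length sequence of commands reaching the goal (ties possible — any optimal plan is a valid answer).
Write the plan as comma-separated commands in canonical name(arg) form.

arc(left, 1), arc(right, 1)

start: x=2 y=2 heading=W
t=1 arc(left, 1) ⇒ x=1 y=1 heading=S
t=2 arc(right, 1) ⇒ x=0 y=0 heading=W
no 1-step plan works, so 2 is optimal.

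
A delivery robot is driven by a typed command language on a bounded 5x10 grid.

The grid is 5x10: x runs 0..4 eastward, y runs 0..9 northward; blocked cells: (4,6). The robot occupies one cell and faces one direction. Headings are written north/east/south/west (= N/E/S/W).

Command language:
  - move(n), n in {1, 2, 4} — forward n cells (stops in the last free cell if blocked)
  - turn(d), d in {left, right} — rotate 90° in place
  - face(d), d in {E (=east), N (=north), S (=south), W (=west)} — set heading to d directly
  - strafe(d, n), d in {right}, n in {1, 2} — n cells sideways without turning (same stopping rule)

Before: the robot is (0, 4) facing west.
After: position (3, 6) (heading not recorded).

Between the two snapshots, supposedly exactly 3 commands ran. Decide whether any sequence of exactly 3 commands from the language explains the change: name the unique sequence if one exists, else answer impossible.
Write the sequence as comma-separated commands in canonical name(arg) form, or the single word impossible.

key: move(4) is stopped early by the blocked cell at (4,6)
from: (0, 4) facing west
[1] after strafe(right, 2): (0, 6) facing west
[2] after face(E): (0, 6) facing east
[3] after move(4): (3, 6) facing east
uniquely the one of 1331 3-step routes that fits.

strafe(right, 2), face(E), move(4)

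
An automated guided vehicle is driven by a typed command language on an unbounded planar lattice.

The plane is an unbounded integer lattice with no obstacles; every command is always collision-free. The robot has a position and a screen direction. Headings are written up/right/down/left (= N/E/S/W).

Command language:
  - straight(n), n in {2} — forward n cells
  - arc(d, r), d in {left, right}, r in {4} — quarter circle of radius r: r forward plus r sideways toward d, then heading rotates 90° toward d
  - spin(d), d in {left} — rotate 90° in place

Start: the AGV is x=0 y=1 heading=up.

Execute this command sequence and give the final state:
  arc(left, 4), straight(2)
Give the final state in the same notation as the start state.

initial: x=0 y=1 heading=up
[1] after arc(left, 4): x=-4 y=5 heading=left
[2] after straight(2): x=-6 y=5 heading=left

x=-6 y=5 heading=left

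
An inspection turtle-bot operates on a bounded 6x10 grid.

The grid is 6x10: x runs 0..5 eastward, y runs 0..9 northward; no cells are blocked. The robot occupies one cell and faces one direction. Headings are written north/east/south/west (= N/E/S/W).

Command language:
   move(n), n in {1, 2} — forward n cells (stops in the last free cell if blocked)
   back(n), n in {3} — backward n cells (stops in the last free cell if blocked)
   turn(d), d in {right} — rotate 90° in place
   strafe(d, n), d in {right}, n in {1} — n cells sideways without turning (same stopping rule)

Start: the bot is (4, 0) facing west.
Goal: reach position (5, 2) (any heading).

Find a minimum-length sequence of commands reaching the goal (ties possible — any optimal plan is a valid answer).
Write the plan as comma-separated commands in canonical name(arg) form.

initial: (4, 0) facing west
step 1 (turn(right)): (4, 0) facing north
step 2 (strafe(right, 1)): (5, 0) facing north
step 3 (move(2)): (5, 2) facing north
minimal: 3 command(s), checked below 3.

turn(right), strafe(right, 1), move(2)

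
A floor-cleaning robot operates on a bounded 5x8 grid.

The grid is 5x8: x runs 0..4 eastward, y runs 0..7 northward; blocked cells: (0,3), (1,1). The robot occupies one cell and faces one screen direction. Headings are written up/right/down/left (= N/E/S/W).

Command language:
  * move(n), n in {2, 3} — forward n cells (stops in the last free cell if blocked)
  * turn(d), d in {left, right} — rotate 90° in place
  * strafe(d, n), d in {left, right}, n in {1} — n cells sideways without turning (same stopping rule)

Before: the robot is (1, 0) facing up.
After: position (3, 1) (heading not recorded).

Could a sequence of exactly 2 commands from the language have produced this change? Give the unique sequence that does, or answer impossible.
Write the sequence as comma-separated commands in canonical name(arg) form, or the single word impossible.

impossible

all 36 sequences checked — none match.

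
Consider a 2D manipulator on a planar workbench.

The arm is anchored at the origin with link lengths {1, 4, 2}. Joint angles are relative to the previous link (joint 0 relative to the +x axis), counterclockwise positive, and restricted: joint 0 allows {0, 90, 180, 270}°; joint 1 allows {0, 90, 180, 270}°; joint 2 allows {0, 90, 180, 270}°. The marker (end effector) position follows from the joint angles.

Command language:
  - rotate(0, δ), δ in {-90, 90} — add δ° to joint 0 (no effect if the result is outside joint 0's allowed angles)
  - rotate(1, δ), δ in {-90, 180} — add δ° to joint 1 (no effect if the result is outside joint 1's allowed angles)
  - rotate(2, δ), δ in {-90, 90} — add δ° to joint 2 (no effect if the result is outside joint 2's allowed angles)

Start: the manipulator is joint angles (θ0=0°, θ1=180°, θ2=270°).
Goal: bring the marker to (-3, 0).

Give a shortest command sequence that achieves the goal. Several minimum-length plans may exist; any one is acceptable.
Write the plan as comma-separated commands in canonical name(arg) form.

initial: joint angles (θ0=0°, θ1=180°, θ2=270°)
t=1 rotate(2, -90) ⇒ joint angles (θ0=0°, θ1=180°, θ2=180°)
t=2 rotate(1, 180) ⇒ joint angles (θ0=0°, θ1=0°, θ2=180°)
t=3 rotate(0, 90) ⇒ joint angles (θ0=90°, θ1=0°, θ2=180°)
t=4 rotate(0, 90) ⇒ joint angles (θ0=180°, θ1=0°, θ2=180°)
no 3-step plan works, so 4 is optimal.

rotate(2, -90), rotate(1, 180), rotate(0, 90), rotate(0, 90)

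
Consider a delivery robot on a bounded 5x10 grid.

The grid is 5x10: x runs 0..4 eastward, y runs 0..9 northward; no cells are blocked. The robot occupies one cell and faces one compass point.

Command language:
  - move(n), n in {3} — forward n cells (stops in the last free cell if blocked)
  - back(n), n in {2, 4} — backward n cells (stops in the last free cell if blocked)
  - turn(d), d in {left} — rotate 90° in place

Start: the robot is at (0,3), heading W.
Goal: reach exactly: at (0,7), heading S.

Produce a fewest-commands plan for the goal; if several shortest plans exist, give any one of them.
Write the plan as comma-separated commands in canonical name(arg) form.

turn(left), back(4)

t0: at (0,3), heading W
[1] after turn(left): at (0,3), heading S
[2] after back(4): at (0,7), heading S
nothing shorter than 2 reaches the goal.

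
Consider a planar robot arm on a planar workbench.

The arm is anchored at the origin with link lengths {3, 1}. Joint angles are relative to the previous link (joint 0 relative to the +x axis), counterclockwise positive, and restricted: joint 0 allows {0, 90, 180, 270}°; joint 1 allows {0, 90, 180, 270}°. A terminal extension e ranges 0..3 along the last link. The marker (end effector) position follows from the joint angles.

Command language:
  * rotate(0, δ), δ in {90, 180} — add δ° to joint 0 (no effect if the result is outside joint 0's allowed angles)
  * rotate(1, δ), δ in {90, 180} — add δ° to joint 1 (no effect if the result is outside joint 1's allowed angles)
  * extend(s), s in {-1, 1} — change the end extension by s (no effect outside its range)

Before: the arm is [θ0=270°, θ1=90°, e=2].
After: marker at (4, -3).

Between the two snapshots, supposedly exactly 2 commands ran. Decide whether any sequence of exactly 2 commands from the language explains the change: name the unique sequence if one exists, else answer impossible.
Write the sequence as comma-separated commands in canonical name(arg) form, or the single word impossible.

t0: [θ0=270°, θ1=90°, e=2]
1. extend(1) → [θ0=270°, θ1=90°, e=3]
2. extend(1) → [θ0=270°, θ1=90°, e=3]
uniquely the one of 36 2-step routes that fits.

extend(1), extend(1)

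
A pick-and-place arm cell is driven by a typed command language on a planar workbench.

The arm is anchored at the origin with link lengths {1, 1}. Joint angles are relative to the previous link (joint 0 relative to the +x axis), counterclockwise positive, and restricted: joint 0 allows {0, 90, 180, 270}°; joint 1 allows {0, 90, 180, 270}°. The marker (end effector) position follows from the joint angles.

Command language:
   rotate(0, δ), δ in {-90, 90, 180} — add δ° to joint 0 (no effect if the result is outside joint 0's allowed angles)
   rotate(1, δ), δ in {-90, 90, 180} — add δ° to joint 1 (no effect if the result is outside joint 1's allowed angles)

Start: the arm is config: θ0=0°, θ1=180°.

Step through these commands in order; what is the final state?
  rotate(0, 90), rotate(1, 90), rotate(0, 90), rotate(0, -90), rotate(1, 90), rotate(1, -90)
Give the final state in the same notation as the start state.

config: θ0=90°, θ1=270°

start: config: θ0=0°, θ1=180°
step 1 (rotate(0, 90)): config: θ0=90°, θ1=180°
step 2 (rotate(1, 90)): config: θ0=90°, θ1=270°
step 3 (rotate(0, 90)): config: θ0=180°, θ1=270°
step 4 (rotate(0, -90)): config: θ0=90°, θ1=270°
step 5 (rotate(1, 90)): config: θ0=90°, θ1=0°
step 6 (rotate(1, -90)): config: θ0=90°, θ1=270°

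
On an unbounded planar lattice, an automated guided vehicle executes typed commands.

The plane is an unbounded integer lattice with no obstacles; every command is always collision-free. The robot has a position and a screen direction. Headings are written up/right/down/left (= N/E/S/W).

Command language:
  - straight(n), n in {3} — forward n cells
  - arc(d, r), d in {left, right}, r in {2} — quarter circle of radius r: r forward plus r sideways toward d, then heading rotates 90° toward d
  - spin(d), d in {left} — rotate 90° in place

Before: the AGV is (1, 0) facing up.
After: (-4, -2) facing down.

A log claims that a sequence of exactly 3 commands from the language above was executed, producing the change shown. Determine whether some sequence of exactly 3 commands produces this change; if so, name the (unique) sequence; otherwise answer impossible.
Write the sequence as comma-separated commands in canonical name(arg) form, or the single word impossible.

key: position moved to (-4,-2) AND the heading swung to S — translation plus rotation needed
start: (1, 0) facing up
step 1 (spin(left)): (1, 0) facing left
step 2 (straight(3)): (-2, 0) facing left
step 3 (arc(left, 2)): (-4, -2) facing down
no rival 3-sequence matches.

spin(left), straight(3), arc(left, 2)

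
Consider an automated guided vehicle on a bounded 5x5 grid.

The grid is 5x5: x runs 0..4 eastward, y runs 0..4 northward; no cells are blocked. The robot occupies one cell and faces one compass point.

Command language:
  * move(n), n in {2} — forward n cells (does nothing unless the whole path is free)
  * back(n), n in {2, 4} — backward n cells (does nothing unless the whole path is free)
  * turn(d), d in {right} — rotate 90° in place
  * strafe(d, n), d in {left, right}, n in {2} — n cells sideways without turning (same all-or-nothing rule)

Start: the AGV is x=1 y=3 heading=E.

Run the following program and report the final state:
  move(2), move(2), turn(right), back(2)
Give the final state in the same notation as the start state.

x=3 y=3 heading=S

t0: x=1 y=3 heading=E
step 1 (move(2)): x=3 y=3 heading=E
step 2 (move(2)): x=3 y=3 heading=E
step 3 (turn(right)): x=3 y=3 heading=S
step 4 (back(2)): x=3 y=3 heading=S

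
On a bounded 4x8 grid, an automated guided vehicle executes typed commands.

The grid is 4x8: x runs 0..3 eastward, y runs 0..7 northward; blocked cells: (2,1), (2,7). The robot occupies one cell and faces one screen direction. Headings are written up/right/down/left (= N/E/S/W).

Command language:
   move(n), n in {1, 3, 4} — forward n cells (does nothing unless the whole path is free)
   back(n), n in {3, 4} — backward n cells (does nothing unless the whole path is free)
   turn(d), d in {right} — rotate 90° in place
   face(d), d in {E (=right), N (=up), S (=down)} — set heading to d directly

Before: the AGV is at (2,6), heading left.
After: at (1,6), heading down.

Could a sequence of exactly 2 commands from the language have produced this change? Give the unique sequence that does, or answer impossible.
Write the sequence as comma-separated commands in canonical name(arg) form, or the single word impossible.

key: order matters: swapping move(1) and face(S) lands elsewhere
start: at (2,6), heading left
1. move(1) → at (1,6), heading left
2. face(S) → at (1,6), heading down
no rival 2-sequence matches.

move(1), face(S)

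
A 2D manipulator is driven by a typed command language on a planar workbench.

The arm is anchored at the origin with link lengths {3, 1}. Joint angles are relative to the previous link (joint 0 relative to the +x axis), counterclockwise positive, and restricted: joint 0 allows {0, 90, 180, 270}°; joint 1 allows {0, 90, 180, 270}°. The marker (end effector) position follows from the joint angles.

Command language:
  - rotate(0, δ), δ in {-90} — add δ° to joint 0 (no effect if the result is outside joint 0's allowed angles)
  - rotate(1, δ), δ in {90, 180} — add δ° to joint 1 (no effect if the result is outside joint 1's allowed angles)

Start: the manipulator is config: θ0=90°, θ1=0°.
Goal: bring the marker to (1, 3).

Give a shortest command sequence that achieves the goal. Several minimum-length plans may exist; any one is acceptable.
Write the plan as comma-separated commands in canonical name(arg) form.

from: config: θ0=90°, θ1=0°
1. rotate(1, 180) → config: θ0=90°, θ1=180°
2. rotate(1, 90) → config: θ0=90°, θ1=270°
shorter routes all fall short; 2 is best.

rotate(1, 180), rotate(1, 90)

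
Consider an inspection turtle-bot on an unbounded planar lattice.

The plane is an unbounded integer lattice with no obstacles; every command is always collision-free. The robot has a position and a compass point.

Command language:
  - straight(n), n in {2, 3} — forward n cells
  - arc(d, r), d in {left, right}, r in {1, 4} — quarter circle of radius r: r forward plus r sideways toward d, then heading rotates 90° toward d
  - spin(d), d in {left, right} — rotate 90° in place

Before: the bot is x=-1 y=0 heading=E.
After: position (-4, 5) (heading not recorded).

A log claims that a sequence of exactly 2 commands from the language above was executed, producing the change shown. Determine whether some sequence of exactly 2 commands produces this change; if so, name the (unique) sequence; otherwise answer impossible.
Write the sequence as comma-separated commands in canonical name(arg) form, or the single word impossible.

key: order matters: swapping arc(left, 1) and arc(left, 4) lands elsewhere
initial: x=-1 y=0 heading=E
[1] after arc(left, 1): x=0 y=1 heading=N
[2] after arc(left, 4): x=-4 y=5 heading=W
no rival 2-sequence matches.

arc(left, 1), arc(left, 4)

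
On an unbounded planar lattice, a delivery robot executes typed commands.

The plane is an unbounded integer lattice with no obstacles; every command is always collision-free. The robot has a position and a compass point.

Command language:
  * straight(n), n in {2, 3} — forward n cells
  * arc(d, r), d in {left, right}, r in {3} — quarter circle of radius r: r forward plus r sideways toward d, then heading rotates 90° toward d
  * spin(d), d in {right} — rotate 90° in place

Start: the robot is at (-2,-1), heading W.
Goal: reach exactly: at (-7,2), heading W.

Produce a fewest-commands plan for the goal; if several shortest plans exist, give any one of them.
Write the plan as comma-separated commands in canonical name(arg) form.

t0: at (-2,-1), heading W
step 1 (straight(2)): at (-4,-1), heading W
step 2 (spin(right)): at (-4,-1), heading N
step 3 (arc(left, 3)): at (-7,2), heading W
no 2-step plan works, so 3 is optimal.

straight(2), spin(right), arc(left, 3)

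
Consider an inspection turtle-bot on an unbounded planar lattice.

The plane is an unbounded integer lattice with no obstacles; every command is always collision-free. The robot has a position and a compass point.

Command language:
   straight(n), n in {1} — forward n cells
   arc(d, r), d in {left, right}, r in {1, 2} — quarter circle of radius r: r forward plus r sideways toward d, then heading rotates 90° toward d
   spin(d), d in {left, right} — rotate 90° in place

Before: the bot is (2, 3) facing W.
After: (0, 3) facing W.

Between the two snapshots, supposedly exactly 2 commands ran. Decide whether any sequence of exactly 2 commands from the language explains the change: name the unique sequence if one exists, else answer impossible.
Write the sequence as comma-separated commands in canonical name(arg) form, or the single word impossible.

straight(1), straight(1)

key: still facing W at the end — nothing in the sequence rotates
from: (2, 3) facing W
1. straight(1) → (1, 3) facing W
2. straight(1) → (0, 3) facing W
all 49 alternatives checked — unique.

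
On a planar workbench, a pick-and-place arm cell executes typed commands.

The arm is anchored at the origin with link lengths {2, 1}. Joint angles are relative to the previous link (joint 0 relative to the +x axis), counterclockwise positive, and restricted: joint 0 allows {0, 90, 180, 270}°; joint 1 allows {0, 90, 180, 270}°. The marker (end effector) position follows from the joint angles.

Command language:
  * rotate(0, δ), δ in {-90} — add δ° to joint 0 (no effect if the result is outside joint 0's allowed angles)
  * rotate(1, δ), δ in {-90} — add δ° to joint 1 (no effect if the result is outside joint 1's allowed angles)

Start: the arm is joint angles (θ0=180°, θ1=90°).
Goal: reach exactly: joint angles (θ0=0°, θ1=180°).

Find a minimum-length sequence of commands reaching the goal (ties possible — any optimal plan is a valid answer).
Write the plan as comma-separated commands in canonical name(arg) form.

t0: joint angles (θ0=180°, θ1=90°)
1. rotate(1, -90) → joint angles (θ0=180°, θ1=0°)
2. rotate(1, -90) → joint angles (θ0=180°, θ1=270°)
3. rotate(1, -90) → joint angles (θ0=180°, θ1=180°)
4. rotate(0, -90) → joint angles (θ0=90°, θ1=180°)
5. rotate(0, -90) → joint angles (θ0=0°, θ1=180°)
nothing shorter than 5 reaches the goal.

rotate(1, -90), rotate(1, -90), rotate(1, -90), rotate(0, -90), rotate(0, -90)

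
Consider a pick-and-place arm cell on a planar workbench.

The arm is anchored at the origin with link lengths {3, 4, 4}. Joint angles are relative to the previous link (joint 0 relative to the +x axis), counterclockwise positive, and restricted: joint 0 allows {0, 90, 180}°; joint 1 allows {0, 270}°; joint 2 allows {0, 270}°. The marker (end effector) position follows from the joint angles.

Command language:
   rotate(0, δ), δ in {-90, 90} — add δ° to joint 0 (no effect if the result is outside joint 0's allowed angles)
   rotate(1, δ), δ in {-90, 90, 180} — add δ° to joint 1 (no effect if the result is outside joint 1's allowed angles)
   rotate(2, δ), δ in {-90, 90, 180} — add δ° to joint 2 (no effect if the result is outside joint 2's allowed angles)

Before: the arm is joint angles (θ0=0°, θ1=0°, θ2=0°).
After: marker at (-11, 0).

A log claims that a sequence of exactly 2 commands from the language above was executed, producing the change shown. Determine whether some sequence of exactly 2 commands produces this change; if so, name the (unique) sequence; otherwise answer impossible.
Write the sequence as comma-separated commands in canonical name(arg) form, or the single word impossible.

rotate(0, 90), rotate(0, 90)

t0: joint angles (θ0=0°, θ1=0°, θ2=0°)
[1] after rotate(0, 90): joint angles (θ0=90°, θ1=0°, θ2=0°)
[2] after rotate(0, 90): joint angles (θ0=180°, θ1=0°, θ2=0°)
no rival 2-sequence matches.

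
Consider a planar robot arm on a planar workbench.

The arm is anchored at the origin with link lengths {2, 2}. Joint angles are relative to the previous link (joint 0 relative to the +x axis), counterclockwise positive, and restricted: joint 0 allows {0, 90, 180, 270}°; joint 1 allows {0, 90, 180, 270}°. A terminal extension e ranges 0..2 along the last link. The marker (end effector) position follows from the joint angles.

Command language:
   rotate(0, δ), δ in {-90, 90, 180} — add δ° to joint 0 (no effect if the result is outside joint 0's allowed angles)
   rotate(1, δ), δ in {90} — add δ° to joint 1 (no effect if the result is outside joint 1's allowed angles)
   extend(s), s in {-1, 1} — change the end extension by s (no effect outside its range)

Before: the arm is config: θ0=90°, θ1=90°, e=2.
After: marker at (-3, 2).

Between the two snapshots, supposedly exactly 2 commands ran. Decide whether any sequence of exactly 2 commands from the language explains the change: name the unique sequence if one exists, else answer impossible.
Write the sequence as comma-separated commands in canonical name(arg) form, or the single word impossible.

extend(1), extend(-1)

key: order matters: swapping extend(1) and extend(-1) lands elsewhere
from: config: θ0=90°, θ1=90°, e=2
1. extend(1) → config: θ0=90°, θ1=90°, e=2
2. extend(-1) → config: θ0=90°, θ1=90°, e=1
no rival 2-sequence matches.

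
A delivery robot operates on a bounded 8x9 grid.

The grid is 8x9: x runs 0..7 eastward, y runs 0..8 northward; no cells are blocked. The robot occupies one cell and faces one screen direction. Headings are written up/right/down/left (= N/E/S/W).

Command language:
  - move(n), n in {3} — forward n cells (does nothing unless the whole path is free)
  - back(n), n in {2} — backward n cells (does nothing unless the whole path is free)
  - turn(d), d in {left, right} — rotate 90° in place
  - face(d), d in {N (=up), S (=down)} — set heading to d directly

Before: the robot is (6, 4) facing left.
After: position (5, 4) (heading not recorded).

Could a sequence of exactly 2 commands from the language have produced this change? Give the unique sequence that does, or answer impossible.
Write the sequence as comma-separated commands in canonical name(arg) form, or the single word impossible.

move(3), back(2)

key: running back(2) before move(3) would end elsewhere — order is forced
start: (6, 4) facing left
[1] after move(3): (3, 4) facing left
[2] after back(2): (5, 4) facing left
uniquely the one of 36 2-step routes that fits.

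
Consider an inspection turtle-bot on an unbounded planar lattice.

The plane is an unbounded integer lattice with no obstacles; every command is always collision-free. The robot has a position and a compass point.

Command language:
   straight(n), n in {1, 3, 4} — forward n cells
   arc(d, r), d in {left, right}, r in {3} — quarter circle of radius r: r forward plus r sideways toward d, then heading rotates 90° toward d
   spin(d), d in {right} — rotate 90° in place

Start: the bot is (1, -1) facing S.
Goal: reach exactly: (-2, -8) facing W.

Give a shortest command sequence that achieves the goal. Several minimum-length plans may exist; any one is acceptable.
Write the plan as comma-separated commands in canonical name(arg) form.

straight(4), arc(right, 3)

initial: (1, -1) facing S
1. straight(4) → (1, -5) facing S
2. arc(right, 3) → (-2, -8) facing W
nothing shorter than 2 reaches the goal.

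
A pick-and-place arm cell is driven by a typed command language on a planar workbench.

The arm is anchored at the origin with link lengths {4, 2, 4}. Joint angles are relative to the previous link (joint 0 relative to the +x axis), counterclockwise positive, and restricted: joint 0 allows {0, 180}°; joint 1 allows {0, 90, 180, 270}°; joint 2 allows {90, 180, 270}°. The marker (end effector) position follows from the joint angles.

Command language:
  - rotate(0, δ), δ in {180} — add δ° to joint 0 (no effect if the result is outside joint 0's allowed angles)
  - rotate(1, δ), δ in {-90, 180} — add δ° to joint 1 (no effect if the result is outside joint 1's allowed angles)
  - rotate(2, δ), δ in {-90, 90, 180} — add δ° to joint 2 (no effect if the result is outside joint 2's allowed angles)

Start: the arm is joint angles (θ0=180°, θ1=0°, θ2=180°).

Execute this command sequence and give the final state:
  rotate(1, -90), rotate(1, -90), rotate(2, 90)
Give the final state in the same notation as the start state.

joint angles (θ0=180°, θ1=180°, θ2=270°)

t0: joint angles (θ0=180°, θ1=0°, θ2=180°)
step 1 (rotate(1, -90)): joint angles (θ0=180°, θ1=270°, θ2=180°)
step 2 (rotate(1, -90)): joint angles (θ0=180°, θ1=180°, θ2=180°)
step 3 (rotate(2, 90)): joint angles (θ0=180°, θ1=180°, θ2=270°)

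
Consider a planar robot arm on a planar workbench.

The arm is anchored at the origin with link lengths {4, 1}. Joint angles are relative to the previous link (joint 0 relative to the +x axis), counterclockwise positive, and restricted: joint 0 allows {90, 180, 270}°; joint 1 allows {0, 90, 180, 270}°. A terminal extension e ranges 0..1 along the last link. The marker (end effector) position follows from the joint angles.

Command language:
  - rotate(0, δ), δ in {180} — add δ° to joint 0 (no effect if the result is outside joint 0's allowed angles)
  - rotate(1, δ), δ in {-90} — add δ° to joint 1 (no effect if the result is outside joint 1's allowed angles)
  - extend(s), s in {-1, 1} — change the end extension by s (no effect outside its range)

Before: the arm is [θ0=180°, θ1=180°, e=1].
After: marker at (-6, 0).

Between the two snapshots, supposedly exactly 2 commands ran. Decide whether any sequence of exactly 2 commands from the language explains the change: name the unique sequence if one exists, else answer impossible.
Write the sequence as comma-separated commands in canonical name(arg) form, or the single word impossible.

rotate(1, -90), rotate(1, -90)

initial: [θ0=180°, θ1=180°, e=1]
t=1 rotate(1, -90) ⇒ [θ0=180°, θ1=90°, e=1]
t=2 rotate(1, -90) ⇒ [θ0=180°, θ1=0°, e=1]
no other 2-command option fits: unique.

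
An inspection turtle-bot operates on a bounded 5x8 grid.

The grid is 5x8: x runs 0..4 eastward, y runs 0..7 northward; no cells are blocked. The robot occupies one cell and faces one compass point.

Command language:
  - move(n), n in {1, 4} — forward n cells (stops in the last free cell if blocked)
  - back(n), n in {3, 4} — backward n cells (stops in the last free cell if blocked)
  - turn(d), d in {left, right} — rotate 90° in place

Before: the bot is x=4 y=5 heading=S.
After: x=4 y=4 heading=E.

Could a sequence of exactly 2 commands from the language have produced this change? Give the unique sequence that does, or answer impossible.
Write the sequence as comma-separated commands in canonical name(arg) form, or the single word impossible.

key: cell and facing (now E) both changed — the 2 commands mix motion and turning
begin: x=4 y=5 heading=S
step 1 (move(1)): x=4 y=4 heading=S
step 2 (turn(left)): x=4 y=4 heading=E
all 36 alternatives checked — unique.

move(1), turn(left)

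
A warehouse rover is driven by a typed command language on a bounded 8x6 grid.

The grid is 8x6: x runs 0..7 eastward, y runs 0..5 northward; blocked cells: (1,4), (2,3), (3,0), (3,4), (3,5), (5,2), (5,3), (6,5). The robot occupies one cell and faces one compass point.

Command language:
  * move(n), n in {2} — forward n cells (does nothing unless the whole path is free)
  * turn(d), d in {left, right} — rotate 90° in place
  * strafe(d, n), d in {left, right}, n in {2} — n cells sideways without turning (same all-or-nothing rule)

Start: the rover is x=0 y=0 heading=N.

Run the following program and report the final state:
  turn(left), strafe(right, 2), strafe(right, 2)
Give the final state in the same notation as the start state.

x=0 y=4 heading=W

start: x=0 y=0 heading=N
1. turn(left) → x=0 y=0 heading=W
2. strafe(right, 2) → x=0 y=2 heading=W
3. strafe(right, 2) → x=0 y=4 heading=W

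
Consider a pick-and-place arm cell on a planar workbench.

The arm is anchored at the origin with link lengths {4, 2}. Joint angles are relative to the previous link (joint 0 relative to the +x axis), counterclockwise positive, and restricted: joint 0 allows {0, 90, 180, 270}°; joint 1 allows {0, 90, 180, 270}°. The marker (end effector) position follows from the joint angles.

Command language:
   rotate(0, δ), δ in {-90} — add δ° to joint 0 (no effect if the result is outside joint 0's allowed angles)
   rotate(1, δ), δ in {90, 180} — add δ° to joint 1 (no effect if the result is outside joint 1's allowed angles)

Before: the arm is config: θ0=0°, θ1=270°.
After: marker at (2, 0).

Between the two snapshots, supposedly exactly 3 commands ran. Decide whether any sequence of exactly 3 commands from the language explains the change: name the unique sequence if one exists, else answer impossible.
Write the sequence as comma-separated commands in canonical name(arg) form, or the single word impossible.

rotate(1, 90), rotate(1, 90), rotate(1, 90)

begin: config: θ0=0°, θ1=270°
[1] after rotate(1, 90): config: θ0=0°, θ1=0°
[2] after rotate(1, 90): config: θ0=0°, θ1=90°
[3] after rotate(1, 90): config: θ0=0°, θ1=180°
all 27 alternatives checked — unique.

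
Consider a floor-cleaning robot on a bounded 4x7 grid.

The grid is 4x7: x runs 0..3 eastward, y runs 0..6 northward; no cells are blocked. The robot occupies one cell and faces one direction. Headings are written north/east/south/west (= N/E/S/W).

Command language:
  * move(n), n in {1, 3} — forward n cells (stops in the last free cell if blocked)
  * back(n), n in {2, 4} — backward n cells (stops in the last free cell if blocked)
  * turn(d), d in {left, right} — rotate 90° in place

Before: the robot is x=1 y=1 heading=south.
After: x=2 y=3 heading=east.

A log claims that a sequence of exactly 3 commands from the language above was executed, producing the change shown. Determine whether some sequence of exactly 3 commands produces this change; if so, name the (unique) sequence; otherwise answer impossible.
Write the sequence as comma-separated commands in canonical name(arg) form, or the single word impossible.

key: cell and facing (now E) both changed — the 3 commands mix motion and turning
from: x=1 y=1 heading=south
step 1 (back(2)): x=1 y=3 heading=south
step 2 (turn(left)): x=1 y=3 heading=east
step 3 (move(1)): x=2 y=3 heading=east
uniquely the one of 216 3-step routes that fits.

back(2), turn(left), move(1)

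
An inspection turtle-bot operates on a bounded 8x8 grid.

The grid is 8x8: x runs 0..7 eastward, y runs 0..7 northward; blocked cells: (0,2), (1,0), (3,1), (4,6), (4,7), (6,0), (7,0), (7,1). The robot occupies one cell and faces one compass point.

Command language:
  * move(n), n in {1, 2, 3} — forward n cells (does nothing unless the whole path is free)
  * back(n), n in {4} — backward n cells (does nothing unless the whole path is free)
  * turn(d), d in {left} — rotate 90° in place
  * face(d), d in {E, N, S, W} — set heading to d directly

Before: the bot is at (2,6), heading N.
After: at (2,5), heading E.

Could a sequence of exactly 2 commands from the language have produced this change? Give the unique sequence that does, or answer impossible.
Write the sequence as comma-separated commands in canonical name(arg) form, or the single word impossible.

all 81 sequences checked — none match.

impossible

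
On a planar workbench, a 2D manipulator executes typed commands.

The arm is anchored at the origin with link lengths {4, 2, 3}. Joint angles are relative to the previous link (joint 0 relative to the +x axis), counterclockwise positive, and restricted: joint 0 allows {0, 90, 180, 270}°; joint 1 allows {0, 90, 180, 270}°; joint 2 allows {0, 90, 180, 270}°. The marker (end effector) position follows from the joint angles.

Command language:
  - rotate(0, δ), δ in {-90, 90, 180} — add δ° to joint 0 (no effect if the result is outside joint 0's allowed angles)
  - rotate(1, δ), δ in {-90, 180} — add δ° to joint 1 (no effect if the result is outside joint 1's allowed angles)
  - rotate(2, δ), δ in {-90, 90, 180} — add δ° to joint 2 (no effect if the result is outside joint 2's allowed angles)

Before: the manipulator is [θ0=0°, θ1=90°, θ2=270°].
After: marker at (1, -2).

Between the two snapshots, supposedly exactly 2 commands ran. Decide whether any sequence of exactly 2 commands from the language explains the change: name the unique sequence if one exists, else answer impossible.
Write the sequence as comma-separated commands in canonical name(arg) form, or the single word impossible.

rotate(1, -90), rotate(1, -90)

start: [θ0=0°, θ1=90°, θ2=270°]
[1] after rotate(1, -90): [θ0=0°, θ1=0°, θ2=270°]
[2] after rotate(1, -90): [θ0=0°, θ1=270°, θ2=270°]
no other 2-command option fits: unique.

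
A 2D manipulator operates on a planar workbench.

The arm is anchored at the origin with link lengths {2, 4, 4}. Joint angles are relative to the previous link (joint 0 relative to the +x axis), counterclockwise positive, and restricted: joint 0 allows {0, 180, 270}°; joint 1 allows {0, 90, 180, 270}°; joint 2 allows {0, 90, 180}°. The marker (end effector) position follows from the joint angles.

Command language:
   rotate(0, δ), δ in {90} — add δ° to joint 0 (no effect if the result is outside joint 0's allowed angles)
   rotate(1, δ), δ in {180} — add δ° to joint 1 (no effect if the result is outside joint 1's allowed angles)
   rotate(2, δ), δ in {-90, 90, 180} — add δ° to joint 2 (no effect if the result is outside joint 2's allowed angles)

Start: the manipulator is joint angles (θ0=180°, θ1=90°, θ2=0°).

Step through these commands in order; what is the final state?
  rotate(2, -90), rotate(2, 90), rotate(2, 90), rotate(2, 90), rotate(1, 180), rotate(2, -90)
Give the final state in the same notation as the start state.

begin: joint angles (θ0=180°, θ1=90°, θ2=0°)
[1] after rotate(2, -90): joint angles (θ0=180°, θ1=90°, θ2=0°)
[2] after rotate(2, 90): joint angles (θ0=180°, θ1=90°, θ2=90°)
[3] after rotate(2, 90): joint angles (θ0=180°, θ1=90°, θ2=180°)
[4] after rotate(2, 90): joint angles (θ0=180°, θ1=90°, θ2=180°)
[5] after rotate(1, 180): joint angles (θ0=180°, θ1=270°, θ2=180°)
[6] after rotate(2, -90): joint angles (θ0=180°, θ1=270°, θ2=90°)

joint angles (θ0=180°, θ1=270°, θ2=90°)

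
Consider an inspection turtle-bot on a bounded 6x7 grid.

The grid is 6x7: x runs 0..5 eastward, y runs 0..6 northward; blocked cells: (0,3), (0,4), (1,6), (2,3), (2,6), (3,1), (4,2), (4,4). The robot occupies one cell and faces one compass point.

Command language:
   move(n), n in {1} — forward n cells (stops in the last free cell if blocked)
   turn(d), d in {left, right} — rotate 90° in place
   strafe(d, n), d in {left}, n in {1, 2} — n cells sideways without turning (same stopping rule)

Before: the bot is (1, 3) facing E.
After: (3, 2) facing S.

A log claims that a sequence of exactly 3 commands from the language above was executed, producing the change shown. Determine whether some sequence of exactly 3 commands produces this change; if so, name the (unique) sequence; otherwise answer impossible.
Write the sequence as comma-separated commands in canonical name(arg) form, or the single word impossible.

key: running strafe(left, 2) before turn(right) would end elsewhere — order is forced
initial: (1, 3) facing E
1. turn(right) → (1, 3) facing S
2. move(1) → (1, 2) facing S
3. strafe(left, 2) → (3, 2) facing S
all 125 alternatives checked — unique.

turn(right), move(1), strafe(left, 2)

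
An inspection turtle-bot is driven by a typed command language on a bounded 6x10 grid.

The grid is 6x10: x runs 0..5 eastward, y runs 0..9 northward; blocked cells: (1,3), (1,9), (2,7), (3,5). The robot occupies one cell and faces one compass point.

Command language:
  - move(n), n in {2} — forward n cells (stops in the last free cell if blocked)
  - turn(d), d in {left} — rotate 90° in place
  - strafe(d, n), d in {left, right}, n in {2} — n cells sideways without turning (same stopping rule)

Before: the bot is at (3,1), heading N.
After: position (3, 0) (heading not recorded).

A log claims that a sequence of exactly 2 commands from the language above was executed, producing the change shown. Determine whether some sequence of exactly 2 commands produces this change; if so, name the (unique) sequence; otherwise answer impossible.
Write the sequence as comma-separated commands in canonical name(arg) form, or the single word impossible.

turn(left), strafe(left, 2)

key: strafe(left, 2) runs into the grid edge before its full distance
initial: at (3,1), heading N
1. turn(left) → at (3,1), heading W
2. strafe(left, 2) → at (3,0), heading W
no rival 2-sequence matches.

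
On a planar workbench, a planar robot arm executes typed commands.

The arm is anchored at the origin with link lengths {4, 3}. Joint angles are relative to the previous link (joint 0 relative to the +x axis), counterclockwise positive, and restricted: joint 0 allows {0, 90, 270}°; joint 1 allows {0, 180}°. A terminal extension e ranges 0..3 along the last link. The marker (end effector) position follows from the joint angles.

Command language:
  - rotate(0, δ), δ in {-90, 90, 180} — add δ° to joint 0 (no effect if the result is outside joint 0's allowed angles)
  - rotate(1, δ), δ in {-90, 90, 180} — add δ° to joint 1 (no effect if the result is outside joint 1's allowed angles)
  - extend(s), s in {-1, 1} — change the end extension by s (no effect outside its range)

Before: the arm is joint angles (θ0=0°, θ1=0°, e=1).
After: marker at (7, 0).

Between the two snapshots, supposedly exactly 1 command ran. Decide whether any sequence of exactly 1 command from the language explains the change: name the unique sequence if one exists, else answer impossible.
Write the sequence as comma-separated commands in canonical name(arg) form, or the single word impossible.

t0: joint angles (θ0=0°, θ1=0°, e=1)
[1] after extend(-1): joint angles (θ0=0°, θ1=0°, e=0)
uniquely the one of 8 1-step routes that fits.

extend(-1)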